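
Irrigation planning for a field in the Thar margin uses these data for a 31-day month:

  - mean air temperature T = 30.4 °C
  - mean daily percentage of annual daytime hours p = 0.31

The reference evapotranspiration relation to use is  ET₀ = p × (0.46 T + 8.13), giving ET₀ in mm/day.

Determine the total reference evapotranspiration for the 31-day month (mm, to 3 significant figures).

ET₀ = 0.31 × (0.46 × 30.4 + 8.13) = 0.31 × 22.114 = 6.8553 mm/d
Monthly total = 6.8553 × 31 = 212.514 mm

213 mm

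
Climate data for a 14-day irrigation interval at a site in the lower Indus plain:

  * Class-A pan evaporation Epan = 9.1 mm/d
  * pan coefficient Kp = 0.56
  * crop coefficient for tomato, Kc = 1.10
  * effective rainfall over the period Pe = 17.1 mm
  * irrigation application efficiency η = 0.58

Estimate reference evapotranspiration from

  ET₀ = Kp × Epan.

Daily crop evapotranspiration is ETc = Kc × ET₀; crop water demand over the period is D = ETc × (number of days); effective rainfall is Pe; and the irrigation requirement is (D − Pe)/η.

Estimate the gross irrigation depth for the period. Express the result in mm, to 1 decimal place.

ET₀ = 0.56 × 9.1 = 5.0960 mm/d
ETc = Kc × ET₀ = 1.10 × 5.0960 = 5.6056 mm/d
Crop demand D = ETc × 14 d = 5.6056 × 14 = 78.478 mm
D − Pe = 78.478 − 17.1 = 61.378 mm
Gross irrigation = 61.378 / 0.58 = 105.824 mm

105.8 mm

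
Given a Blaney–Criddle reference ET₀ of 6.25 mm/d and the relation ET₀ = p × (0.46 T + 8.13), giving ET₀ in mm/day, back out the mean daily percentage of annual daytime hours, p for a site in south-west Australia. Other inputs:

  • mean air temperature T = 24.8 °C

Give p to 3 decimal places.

p = ET₀ / (0.46 T + 8.13) = 6.25 / (0.46 × 24.8 + 8.13) = 6.25 / 19.538 = 0.3199

0.320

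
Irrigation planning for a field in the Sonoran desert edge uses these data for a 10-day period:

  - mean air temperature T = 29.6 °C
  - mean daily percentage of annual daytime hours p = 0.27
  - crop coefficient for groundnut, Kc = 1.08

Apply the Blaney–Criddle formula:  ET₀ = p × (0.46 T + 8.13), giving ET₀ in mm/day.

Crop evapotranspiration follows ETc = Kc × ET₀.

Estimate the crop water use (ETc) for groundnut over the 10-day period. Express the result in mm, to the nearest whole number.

63 mm

ET₀ = 0.27 × (0.46 × 29.6 + 8.13) = 0.27 × 21.746 = 5.8714 mm/d
ETc = Kc × ET₀ = 1.08 × 5.8714 = 6.3411 mm/d
Over 10 days: 6.3411 × 10 = 63.411 mm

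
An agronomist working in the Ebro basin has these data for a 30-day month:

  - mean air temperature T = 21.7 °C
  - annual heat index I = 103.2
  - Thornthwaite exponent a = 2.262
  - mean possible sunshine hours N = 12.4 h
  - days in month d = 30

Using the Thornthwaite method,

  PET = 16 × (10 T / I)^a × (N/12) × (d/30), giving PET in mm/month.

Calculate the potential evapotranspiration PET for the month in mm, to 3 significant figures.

10T/I = 10 × 21.7 / 103.2 = 2.1027
(10T/I)^a = 2.1027^2.262 = 5.3718
Uncorrected PET = 16 × 5.3718 = 85.949 mm
Correction = (N/12)(d/30) = (12.4/12)(30/30) = 1.0333
PET = 85.949 × 1.0333 = 88.811 mm/month

88.8 mm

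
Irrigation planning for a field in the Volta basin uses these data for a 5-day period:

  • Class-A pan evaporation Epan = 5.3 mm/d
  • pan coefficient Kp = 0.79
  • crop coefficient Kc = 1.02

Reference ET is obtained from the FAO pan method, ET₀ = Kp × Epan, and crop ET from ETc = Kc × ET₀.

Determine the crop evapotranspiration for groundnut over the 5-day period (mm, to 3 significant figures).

ET₀ = 0.79 × 5.3 = 4.1870 mm/d
ETc = Kc × ET₀ = 1.02 × 4.1870 = 4.2707 mm/d
Over 5 days: 4.2707 × 5 = 21.354 mm

21.4 mm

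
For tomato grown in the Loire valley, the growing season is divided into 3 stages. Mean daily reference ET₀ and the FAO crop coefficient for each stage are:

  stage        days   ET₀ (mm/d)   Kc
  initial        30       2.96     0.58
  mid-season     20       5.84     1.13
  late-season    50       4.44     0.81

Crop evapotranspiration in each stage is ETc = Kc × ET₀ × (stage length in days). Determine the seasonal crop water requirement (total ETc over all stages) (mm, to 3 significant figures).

363 mm

initial: 0.58 × 2.96 × 30 = 51.50 mm
mid-season: 1.13 × 5.84 × 20 = 131.98 mm
late-season: 0.81 × 4.44 × 50 = 179.82 mm
Seasonal total = 363.30 mm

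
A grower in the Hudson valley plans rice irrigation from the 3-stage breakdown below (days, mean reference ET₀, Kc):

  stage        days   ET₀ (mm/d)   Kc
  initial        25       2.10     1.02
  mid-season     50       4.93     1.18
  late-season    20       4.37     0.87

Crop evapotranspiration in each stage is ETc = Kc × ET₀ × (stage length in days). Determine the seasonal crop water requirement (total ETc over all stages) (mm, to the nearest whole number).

420 mm

initial: 1.02 × 2.10 × 25 = 53.55 mm
mid-season: 1.18 × 4.93 × 50 = 290.87 mm
late-season: 0.87 × 4.37 × 20 = 76.04 mm
Seasonal total = 420.46 mm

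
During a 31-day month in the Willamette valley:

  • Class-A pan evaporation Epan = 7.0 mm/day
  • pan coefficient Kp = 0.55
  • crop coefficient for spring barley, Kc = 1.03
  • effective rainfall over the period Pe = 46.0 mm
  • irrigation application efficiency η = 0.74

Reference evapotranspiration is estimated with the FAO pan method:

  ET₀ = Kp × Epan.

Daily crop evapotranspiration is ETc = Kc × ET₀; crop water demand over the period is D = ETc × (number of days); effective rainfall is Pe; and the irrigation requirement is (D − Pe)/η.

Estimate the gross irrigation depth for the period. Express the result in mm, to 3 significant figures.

104 mm

ET₀ = 0.55 × 7.0 = 3.8500 mm/d
ETc = Kc × ET₀ = 1.03 × 3.8500 = 3.9655 mm/d
Crop demand D = ETc × 31 d = 3.9655 × 31 = 122.931 mm
D − Pe = 122.931 − 46.0 = 76.931 mm
Gross irrigation = 76.931 / 0.74 = 103.961 mm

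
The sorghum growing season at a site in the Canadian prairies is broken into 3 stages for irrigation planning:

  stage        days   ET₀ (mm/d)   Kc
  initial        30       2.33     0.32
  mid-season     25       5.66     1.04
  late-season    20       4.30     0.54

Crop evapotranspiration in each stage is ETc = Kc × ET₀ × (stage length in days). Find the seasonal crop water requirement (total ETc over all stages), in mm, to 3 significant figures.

initial: 0.32 × 2.33 × 30 = 22.37 mm
mid-season: 1.04 × 5.66 × 25 = 147.16 mm
late-season: 0.54 × 4.30 × 20 = 46.44 mm
Seasonal total = 215.97 mm

216 mm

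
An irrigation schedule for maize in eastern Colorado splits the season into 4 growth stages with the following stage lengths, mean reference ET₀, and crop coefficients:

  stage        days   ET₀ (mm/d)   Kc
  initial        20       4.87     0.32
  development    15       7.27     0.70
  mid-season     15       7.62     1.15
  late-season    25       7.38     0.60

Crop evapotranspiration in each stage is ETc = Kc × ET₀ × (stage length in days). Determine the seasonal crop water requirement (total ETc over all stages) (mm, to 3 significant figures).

350 mm

initial: 0.32 × 4.87 × 20 = 31.17 mm
development: 0.70 × 7.27 × 15 = 76.34 mm
mid-season: 1.15 × 7.62 × 15 = 131.45 mm
late-season: 0.60 × 7.38 × 25 = 110.70 mm
Seasonal total = 349.66 mm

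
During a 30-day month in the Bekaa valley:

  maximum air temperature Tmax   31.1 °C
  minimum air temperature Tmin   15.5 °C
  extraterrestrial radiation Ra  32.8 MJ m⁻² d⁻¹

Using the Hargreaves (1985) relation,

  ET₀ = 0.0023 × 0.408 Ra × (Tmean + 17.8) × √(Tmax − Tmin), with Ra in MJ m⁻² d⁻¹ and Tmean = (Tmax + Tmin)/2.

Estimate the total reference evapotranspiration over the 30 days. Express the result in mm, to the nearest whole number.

Tmean = (31.1 + 15.5)/2 = 23.30 °C
0.408 Ra = 0.408 × 32.8 = 13.3824 mm/d equivalent
ET₀ = 0.0023 × 13.3824 × (23.30 + 17.8) × √15.6 = 0.0023 × 13.3824 × 41.10 × 3.9497 = 4.9965 mm/d
Over 30 days: 4.9965 × 30 = 149.895 mm

150 mm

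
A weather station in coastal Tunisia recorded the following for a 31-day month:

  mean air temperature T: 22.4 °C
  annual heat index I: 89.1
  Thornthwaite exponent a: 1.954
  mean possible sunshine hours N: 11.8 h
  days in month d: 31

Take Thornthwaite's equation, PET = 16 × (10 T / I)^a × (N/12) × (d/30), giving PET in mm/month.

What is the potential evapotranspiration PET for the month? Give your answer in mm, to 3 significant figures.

98.5 mm

10T/I = 10 × 22.4 / 89.1 = 2.5140
(10T/I)^a = 2.5140^1.954 = 6.0578
Uncorrected PET = 16 × 6.0578 = 96.925 mm
Correction = (N/12)(d/30) = (11.8/12)(31/30) = 1.0161
PET = 96.925 × 1.0161 = 98.485 mm/month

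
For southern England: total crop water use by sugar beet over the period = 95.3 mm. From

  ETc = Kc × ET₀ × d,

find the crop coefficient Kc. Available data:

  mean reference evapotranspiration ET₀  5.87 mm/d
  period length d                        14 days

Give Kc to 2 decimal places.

1.16

ETc = Kc × ET₀ × d  ⇒  Kc = ETc / (ET₀ × d)
Kc = 95.3 / (5.87 × 14) = 95.3 / 82.18 = 1.1596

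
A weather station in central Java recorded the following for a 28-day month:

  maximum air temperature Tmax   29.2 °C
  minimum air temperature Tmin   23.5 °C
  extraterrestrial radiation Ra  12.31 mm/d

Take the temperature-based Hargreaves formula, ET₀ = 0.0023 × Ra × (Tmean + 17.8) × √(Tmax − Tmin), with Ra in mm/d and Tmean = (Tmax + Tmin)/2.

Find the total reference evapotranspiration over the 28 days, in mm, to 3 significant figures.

83.6 mm

Tmean = (29.2 + 23.5)/2 = 26.35 °C
ET₀ = 0.0023 × 12.31 × (26.35 + 17.8) × √5.7 = 0.0023 × 12.31 × 44.15 × 2.3875 = 2.9844 mm/d
Over 28 days: 2.9844 × 28 = 83.563 mm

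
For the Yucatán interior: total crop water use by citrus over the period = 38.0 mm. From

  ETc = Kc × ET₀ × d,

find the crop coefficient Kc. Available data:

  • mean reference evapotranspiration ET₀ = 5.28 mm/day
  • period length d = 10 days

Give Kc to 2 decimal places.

ETc = Kc × ET₀ × d  ⇒  Kc = ETc / (ET₀ × d)
Kc = 38.0 / (5.28 × 10) = 38.0 / 52.80 = 0.7197

0.72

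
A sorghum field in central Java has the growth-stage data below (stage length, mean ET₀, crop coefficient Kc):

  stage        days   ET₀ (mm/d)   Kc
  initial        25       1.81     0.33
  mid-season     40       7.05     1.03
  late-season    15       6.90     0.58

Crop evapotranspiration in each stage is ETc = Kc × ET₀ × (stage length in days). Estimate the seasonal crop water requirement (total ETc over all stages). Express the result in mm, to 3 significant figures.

initial: 0.33 × 1.81 × 25 = 14.93 mm
mid-season: 1.03 × 7.05 × 40 = 290.46 mm
late-season: 0.58 × 6.90 × 15 = 60.03 mm
Seasonal total = 365.42 mm

365 mm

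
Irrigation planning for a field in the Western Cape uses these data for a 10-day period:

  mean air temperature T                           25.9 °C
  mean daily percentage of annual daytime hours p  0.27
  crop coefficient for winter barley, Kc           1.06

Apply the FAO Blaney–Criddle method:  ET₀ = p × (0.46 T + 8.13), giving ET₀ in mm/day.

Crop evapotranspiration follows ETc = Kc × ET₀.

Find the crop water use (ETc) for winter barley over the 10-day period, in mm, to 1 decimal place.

57.4 mm

ET₀ = 0.27 × (0.46 × 25.9 + 8.13) = 0.27 × 20.044 = 5.4119 mm/d
ETc = Kc × ET₀ = 1.06 × 5.4119 = 5.7366 mm/d
Over 10 days: 5.7366 × 10 = 57.366 mm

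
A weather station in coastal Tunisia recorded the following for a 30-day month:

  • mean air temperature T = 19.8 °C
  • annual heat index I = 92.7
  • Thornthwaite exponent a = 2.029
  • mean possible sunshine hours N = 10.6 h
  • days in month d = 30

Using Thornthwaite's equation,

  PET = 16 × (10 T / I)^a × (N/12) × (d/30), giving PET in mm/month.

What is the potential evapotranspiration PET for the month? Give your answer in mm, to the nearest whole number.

10T/I = 10 × 19.8 / 92.7 = 2.1359
(10T/I)^a = 2.1359^2.029 = 4.6636
Uncorrected PET = 16 × 4.6636 = 74.618 mm
Correction = (N/12)(d/30) = (10.6/12)(30/30) = 0.8833
PET = 74.618 × 0.8833 = 65.910 mm/month

66 mm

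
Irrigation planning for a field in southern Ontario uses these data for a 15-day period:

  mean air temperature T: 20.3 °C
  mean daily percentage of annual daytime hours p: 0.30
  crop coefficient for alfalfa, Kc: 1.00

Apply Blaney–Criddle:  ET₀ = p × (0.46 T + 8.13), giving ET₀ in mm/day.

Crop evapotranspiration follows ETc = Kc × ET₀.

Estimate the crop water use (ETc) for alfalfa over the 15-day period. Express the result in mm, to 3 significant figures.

ET₀ = 0.30 × (0.46 × 20.3 + 8.13) = 0.30 × 17.468 = 5.2404 mm/d
ETc = Kc × ET₀ = 1.00 × 5.2404 = 5.2404 mm/d
Over 15 days: 5.2404 × 15 = 78.606 mm

78.6 mm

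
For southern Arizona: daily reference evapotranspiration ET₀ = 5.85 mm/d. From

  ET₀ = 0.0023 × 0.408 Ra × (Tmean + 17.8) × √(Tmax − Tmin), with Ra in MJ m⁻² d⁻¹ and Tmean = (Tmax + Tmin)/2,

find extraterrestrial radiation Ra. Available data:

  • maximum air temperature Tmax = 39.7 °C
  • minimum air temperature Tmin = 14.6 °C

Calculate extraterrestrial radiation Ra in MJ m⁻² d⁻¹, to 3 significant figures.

27.7 MJ m⁻² d⁻¹

Tmean = (39.7+14.6)/2 = 27.15 °C; ΔT = 25.1
Ra = ET₀ / [0.0023 × 0.408 × (Tmean+17.8) × √ΔT]
   = 5.85 / (0.0023 × 0.408 × 44.95 × 5.0100) = 27.682 MJ m⁻² d⁻¹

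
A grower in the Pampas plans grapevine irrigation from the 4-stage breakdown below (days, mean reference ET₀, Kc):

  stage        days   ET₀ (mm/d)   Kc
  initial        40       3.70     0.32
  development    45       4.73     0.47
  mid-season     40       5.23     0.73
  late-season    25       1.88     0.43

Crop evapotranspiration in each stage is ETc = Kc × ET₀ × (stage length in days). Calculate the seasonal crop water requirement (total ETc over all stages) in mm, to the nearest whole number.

320 mm

initial: 0.32 × 3.70 × 40 = 47.36 mm
development: 0.47 × 4.73 × 45 = 100.04 mm
mid-season: 0.73 × 5.23 × 40 = 152.72 mm
late-season: 0.43 × 1.88 × 25 = 20.21 mm
Seasonal total = 320.33 mm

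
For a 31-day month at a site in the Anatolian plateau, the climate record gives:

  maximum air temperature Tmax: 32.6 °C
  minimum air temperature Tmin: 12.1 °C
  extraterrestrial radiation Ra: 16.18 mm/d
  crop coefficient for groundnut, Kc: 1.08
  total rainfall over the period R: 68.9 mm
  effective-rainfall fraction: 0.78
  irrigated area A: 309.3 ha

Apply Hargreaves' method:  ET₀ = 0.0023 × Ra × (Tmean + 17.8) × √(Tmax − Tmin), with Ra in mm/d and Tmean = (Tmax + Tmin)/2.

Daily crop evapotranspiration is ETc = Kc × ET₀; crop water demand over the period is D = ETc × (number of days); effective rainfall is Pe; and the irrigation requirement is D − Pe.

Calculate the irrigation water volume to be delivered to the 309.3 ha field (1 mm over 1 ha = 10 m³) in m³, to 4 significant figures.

534300 m³

Tmean = (32.6 + 12.1)/2 = 22.35 °C
ET₀ = 0.0023 × 16.18 × (22.35 + 17.8) × √20.5 = 0.0023 × 16.18 × 40.15 × 4.5277 = 6.7650 mm/d
ETc = Kc × ET₀ = 1.08 × 6.7650 = 7.3062 mm/d
Crop demand D = ETc × 31 d = 7.3062 × 31 = 226.492 mm
Pe = 0.78 × 68.9 = 53.742 mm
D − Pe = 226.492 − 53.742 = 172.750 mm
Volume = 172.750 mm × 309.3 ha × 10 = 534315.8 m³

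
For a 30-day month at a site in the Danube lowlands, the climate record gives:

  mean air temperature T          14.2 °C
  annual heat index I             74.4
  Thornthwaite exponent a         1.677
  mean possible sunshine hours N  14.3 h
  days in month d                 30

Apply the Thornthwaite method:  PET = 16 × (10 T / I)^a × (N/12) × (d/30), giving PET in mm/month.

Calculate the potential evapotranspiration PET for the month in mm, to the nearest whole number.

10T/I = 10 × 14.2 / 74.4 = 1.9086
(10T/I)^a = 1.9086^1.677 = 2.9564
Uncorrected PET = 16 × 2.9564 = 47.302 mm
Correction = (N/12)(d/30) = (14.3/12)(30/30) = 1.1917
PET = 47.302 × 1.1917 = 56.370 mm/month

56 mm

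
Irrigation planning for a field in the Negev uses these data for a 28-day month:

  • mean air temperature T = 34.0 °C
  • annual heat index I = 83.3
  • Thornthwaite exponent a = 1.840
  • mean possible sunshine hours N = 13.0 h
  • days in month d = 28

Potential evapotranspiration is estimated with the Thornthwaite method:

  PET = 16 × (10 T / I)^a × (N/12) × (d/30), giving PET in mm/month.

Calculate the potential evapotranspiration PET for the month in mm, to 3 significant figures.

10T/I = 10 × 34.0 / 83.3 = 4.0816
(10T/I)^a = 4.0816^1.840 = 13.3023
Uncorrected PET = 16 × 13.3023 = 212.837 mm
Correction = (N/12)(d/30) = (13.0/12)(28/30) = 1.0111
PET = 212.837 × 1.0111 = 215.199 mm/month

215 mm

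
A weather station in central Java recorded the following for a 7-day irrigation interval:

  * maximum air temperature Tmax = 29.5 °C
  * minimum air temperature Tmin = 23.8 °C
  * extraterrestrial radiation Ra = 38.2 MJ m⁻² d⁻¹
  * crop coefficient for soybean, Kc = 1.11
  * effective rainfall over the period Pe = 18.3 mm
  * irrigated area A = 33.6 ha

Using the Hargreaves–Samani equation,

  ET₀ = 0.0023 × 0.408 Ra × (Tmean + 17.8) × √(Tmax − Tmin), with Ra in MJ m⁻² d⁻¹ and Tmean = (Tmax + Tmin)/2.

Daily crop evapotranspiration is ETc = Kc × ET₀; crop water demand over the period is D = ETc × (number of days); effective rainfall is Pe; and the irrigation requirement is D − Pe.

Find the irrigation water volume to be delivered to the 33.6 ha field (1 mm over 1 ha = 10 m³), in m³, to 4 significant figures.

3783 m³

Tmean = (29.5 + 23.8)/2 = 26.65 °C
0.408 Ra = 0.408 × 38.2 = 15.5856 mm/d equivalent
ET₀ = 0.0023 × 15.5856 × (26.65 + 17.8) × √5.7 = 0.0023 × 15.5856 × 44.45 × 2.3875 = 3.8042 mm/d
ETc = Kc × ET₀ = 1.11 × 3.8042 = 4.2227 mm/d
Crop demand D = ETc × 7 d = 4.2227 × 7 = 29.559 mm
D − Pe = 29.559 − 18.3 = 11.259 mm
Volume = 11.259 mm × 33.6 ha × 10 = 3783.0 m³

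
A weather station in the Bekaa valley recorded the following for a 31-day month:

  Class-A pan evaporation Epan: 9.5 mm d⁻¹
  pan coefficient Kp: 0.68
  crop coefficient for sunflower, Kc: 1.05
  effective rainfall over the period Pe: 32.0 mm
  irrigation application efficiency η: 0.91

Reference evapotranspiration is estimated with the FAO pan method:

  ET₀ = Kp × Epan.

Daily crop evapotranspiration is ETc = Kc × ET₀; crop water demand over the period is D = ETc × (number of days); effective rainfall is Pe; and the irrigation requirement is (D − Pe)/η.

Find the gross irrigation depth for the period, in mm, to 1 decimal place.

ET₀ = 0.68 × 9.5 = 6.4600 mm/d
ETc = Kc × ET₀ = 1.05 × 6.4600 = 6.7830 mm/d
Crop demand D = ETc × 31 d = 6.7830 × 31 = 210.273 mm
D − Pe = 210.273 − 32.0 = 178.273 mm
Gross irrigation = 178.273 / 0.91 = 195.904 mm

195.9 mm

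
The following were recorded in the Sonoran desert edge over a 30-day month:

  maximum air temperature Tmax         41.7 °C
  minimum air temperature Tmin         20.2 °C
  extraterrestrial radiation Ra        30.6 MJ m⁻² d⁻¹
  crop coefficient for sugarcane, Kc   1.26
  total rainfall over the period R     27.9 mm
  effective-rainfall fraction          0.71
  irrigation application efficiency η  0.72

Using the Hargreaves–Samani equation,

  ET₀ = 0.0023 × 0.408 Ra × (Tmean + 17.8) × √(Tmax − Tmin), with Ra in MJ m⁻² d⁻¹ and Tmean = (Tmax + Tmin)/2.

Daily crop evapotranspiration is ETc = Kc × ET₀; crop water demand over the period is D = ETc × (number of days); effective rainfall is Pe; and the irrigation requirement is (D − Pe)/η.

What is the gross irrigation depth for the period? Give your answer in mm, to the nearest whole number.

313 mm

Tmean = (41.7 + 20.2)/2 = 30.95 °C
0.408 Ra = 0.408 × 30.6 = 12.4848 mm/d equivalent
ET₀ = 0.0023 × 12.4848 × (30.95 + 17.8) × √21.5 = 0.0023 × 12.4848 × 48.75 × 4.6368 = 6.4909 mm/d
ETc = Kc × ET₀ = 1.26 × 6.4909 = 8.1785 mm/d
Crop demand D = ETc × 30 d = 8.1785 × 30 = 245.355 mm
Pe = 0.71 × 27.9 = 19.809 mm
D − Pe = 245.355 − 19.809 = 225.546 mm
Gross irrigation = 225.546 / 0.72 = 313.258 mm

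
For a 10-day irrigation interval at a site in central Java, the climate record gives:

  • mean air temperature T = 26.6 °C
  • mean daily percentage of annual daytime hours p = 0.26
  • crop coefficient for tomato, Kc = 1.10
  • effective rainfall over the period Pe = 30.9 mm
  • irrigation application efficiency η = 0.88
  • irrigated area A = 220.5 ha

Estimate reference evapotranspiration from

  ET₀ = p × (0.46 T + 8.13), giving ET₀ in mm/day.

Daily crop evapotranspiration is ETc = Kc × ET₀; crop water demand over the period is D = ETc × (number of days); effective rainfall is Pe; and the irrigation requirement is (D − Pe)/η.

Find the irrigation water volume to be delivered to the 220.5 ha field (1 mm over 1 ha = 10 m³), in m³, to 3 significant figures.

68500 m³

ET₀ = 0.26 × (0.46 × 26.6 + 8.13) = 0.26 × 20.366 = 5.2952 mm/d
ETc = Kc × ET₀ = 1.10 × 5.2952 = 5.8247 mm/d
Crop demand D = ETc × 10 d = 5.8247 × 10 = 58.247 mm
D − Pe = 58.247 − 30.9 = 27.347 mm
Gross irrigation = 27.347 / 0.88 = 31.076 mm
Volume = 31.076 mm × 220.5 ha × 10 = 68522.6 m³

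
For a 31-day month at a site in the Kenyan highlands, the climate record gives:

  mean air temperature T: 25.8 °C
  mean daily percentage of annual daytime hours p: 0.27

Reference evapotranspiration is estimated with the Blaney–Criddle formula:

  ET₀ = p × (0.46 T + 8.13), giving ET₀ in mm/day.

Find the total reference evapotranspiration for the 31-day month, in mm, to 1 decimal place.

ET₀ = 0.27 × (0.46 × 25.8 + 8.13) = 0.27 × 19.998 = 5.3995 mm/d
Monthly total = 5.3995 × 31 = 167.385 mm

167.4 mm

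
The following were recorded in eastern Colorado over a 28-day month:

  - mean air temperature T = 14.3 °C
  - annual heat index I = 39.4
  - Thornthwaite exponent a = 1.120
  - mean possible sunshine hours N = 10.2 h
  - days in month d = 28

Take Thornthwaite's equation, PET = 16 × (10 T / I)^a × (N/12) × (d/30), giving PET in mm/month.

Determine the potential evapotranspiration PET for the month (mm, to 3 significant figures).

10T/I = 10 × 14.3 / 39.4 = 3.6294
(10T/I)^a = 3.6294^1.120 = 4.2366
Uncorrected PET = 16 × 4.2366 = 67.786 mm
Correction = (N/12)(d/30) = (10.2/12)(28/30) = 0.7933
PET = 67.786 × 0.7933 = 53.775 mm/month

53.8 mm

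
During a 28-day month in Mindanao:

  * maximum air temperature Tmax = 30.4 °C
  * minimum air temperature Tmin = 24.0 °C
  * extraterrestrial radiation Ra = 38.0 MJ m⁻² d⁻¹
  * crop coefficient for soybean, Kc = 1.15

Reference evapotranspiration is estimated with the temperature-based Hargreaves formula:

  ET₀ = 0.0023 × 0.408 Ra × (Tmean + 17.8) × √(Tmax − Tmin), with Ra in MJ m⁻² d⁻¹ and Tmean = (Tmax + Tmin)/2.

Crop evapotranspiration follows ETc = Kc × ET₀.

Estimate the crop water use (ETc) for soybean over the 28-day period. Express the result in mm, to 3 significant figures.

131 mm

Tmean = (30.4 + 24.0)/2 = 27.20 °C
0.408 Ra = 0.408 × 38.0 = 15.5040 mm/d equivalent
ET₀ = 0.0023 × 15.5040 × (27.20 + 17.8) × √6.4 = 0.0023 × 15.5040 × 45.00 × 2.5298 = 4.0595 mm/d
ETc = Kc × ET₀ = 1.15 × 4.0595 = 4.6684 mm/d
Over 28 days: 4.6684 × 28 = 130.715 mm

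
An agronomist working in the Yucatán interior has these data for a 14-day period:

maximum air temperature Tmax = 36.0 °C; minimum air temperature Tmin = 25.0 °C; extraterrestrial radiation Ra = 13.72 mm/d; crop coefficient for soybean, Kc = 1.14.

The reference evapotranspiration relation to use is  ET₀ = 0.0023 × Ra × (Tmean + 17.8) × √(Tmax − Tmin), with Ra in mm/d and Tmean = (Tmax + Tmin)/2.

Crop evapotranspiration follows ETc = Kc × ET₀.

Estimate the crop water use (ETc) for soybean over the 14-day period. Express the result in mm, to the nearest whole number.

81 mm

Tmean = (36.0 + 25.0)/2 = 30.50 °C
ET₀ = 0.0023 × 13.72 × (30.50 + 17.8) × √11.0 = 0.0023 × 13.72 × 48.30 × 3.3166 = 5.0550 mm/d
ETc = Kc × ET₀ = 1.14 × 5.0550 = 5.7627 mm/d
Over 14 days: 5.7627 × 14 = 80.678 mm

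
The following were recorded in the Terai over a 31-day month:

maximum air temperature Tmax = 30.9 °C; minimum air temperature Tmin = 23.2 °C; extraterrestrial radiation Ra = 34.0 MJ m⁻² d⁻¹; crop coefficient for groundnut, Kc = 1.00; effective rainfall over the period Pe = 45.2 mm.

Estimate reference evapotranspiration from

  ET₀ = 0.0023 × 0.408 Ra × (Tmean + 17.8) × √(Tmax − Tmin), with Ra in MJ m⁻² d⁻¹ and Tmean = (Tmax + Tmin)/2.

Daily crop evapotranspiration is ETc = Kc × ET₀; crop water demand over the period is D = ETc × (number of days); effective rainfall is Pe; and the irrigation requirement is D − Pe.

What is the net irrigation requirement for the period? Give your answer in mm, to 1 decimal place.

Tmean = (30.9 + 23.2)/2 = 27.05 °C
0.408 Ra = 0.408 × 34.0 = 13.8720 mm/d equivalent
ET₀ = 0.0023 × 13.8720 × (27.05 + 17.8) × √7.7 = 0.0023 × 13.8720 × 44.85 × 2.7749 = 3.9708 mm/d
ETc = Kc × ET₀ = 1.00 × 3.9708 = 3.9708 mm/d
Crop demand D = ETc × 31 d = 3.9708 × 31 = 123.095 mm
D − Pe = 123.095 − 45.2 = 77.895 mm

77.9 mm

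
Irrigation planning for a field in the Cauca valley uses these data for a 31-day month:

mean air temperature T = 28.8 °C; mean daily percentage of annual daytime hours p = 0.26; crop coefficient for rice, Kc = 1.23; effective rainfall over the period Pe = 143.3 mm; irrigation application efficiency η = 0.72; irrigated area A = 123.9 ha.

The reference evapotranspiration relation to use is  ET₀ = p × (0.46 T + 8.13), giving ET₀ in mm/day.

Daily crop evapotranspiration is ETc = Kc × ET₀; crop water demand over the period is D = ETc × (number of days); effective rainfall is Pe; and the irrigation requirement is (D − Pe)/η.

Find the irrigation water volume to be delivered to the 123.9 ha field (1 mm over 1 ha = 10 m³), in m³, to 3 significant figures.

ET₀ = 0.26 × (0.46 × 28.8 + 8.13) = 0.26 × 21.378 = 5.5583 mm/d
ETc = Kc × ET₀ = 1.23 × 5.5583 = 6.8367 mm/d
Crop demand D = ETc × 31 d = 6.8367 × 31 = 211.938 mm
D − Pe = 211.938 − 143.3 = 68.638 mm
Gross irrigation = 68.638 / 0.72 = 95.331 mm
Volume = 95.331 mm × 123.9 ha × 10 = 118115.1 m³

118000 m³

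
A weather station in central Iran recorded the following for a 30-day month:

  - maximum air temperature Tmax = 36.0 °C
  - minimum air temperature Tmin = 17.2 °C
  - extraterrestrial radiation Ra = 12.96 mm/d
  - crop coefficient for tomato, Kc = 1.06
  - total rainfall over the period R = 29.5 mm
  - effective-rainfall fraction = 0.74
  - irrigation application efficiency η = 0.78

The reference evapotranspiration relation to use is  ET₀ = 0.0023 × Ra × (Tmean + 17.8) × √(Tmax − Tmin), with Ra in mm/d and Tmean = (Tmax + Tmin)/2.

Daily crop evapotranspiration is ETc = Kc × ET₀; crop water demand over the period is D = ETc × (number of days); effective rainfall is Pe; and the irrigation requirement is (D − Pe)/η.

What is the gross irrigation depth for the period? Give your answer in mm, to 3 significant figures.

Tmean = (36.0 + 17.2)/2 = 26.60 °C
ET₀ = 0.0023 × 12.96 × (26.60 + 17.8) × √18.8 = 0.0023 × 12.96 × 44.40 × 4.3359 = 5.7385 mm/d
ETc = Kc × ET₀ = 1.06 × 5.7385 = 6.0828 mm/d
Crop demand D = ETc × 30 d = 6.0828 × 30 = 182.484 mm
Pe = 0.74 × 29.5 = 21.830 mm
D − Pe = 182.484 − 21.830 = 160.654 mm
Gross irrigation = 160.654 / 0.78 = 205.967 mm

206 mm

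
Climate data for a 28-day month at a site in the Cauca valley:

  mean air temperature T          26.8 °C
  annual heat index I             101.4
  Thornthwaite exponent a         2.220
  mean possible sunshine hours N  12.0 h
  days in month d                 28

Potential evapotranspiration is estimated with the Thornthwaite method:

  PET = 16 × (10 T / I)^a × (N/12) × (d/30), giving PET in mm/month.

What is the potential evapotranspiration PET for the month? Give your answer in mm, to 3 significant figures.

10T/I = 10 × 26.8 / 101.4 = 2.6430
(10T/I)^a = 2.6430^2.220 = 8.6508
Uncorrected PET = 16 × 8.6508 = 138.413 mm
Correction = (N/12)(d/30) = (12.0/12)(28/30) = 0.9333
PET = 138.413 × 0.9333 = 129.181 mm/month

129 mm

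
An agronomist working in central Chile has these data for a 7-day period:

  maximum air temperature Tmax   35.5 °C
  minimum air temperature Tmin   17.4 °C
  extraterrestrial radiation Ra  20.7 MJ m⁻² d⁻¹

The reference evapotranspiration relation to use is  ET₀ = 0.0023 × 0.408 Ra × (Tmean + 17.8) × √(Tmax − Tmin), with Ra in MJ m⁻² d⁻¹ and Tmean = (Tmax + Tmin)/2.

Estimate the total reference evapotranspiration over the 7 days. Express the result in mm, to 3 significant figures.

25.6 mm

Tmean = (35.5 + 17.4)/2 = 26.45 °C
0.408 Ra = 0.408 × 20.7 = 8.4456 mm/d equivalent
ET₀ = 0.0023 × 8.4456 × (26.45 + 17.8) × √18.1 = 0.0023 × 8.4456 × 44.25 × 4.2544 = 3.6569 mm/d
Over 7 days: 3.6569 × 7 = 25.598 mm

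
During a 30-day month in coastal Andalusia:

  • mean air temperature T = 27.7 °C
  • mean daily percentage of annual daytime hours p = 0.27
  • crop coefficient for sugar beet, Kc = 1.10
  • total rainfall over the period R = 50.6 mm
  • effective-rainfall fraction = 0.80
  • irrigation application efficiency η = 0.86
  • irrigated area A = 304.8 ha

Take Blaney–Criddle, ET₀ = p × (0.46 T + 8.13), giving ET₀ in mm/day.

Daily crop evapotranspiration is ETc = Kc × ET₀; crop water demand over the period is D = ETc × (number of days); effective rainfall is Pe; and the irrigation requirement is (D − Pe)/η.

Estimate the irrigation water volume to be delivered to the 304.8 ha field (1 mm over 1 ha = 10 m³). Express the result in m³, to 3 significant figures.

516000 m³

ET₀ = 0.27 × (0.46 × 27.7 + 8.13) = 0.27 × 20.872 = 5.6354 mm/d
ETc = Kc × ET₀ = 1.10 × 5.6354 = 6.1989 mm/d
Crop demand D = ETc × 30 d = 6.1989 × 30 = 185.967 mm
Pe = 0.80 × 50.6 = 40.480 mm
D − Pe = 185.967 − 40.480 = 145.487 mm
Gross irrigation = 145.487 / 0.86 = 169.171 mm
Volume = 169.171 mm × 304.8 ha × 10 = 515633.2 m³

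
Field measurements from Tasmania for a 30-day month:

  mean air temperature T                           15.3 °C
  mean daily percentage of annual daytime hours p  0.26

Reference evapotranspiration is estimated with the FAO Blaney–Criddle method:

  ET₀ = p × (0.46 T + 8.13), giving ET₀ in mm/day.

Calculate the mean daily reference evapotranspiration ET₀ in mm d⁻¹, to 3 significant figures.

3.94 mm d⁻¹

ET₀ = 0.26 × (0.46 × 15.3 + 8.13) = 0.26 × 15.168 = 3.9437 mm/d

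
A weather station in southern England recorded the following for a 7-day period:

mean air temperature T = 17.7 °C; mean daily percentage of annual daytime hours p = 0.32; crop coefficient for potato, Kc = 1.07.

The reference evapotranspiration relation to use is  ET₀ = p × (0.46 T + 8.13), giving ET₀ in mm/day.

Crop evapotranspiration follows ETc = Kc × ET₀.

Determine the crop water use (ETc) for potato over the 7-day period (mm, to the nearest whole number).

39 mm

ET₀ = 0.32 × (0.46 × 17.7 + 8.13) = 0.32 × 16.272 = 5.2070 mm/d
ETc = Kc × ET₀ = 1.07 × 5.2070 = 5.5715 mm/d
Over 7 days: 5.5715 × 7 = 39.001 mm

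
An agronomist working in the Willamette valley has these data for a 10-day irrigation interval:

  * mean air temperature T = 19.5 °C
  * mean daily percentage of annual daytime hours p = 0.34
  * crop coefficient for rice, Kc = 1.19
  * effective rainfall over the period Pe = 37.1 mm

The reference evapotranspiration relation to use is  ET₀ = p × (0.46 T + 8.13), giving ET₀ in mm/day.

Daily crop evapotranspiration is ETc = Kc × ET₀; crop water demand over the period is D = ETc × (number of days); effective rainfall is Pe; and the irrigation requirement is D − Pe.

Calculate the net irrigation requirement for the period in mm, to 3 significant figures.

32.1 mm

ET₀ = 0.34 × (0.46 × 19.5 + 8.13) = 0.34 × 17.100 = 5.8140 mm/d
ETc = Kc × ET₀ = 1.19 × 5.8140 = 6.9187 mm/d
Crop demand D = ETc × 10 d = 6.9187 × 10 = 69.187 mm
D − Pe = 69.187 − 37.1 = 32.087 mm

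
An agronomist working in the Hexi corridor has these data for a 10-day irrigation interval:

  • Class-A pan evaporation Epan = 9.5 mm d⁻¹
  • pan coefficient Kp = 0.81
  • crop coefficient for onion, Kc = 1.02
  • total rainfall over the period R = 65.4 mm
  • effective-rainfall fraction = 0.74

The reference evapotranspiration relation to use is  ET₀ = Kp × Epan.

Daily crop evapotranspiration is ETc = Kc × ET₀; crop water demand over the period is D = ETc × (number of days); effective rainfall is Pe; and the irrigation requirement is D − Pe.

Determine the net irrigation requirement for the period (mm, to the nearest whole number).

ET₀ = 0.81 × 9.5 = 7.6950 mm/d
ETc = Kc × ET₀ = 1.02 × 7.6950 = 7.8489 mm/d
Crop demand D = ETc × 10 d = 7.8489 × 10 = 78.489 mm
Pe = 0.74 × 65.4 = 48.396 mm
D − Pe = 78.489 − 48.396 = 30.093 mm

30 mm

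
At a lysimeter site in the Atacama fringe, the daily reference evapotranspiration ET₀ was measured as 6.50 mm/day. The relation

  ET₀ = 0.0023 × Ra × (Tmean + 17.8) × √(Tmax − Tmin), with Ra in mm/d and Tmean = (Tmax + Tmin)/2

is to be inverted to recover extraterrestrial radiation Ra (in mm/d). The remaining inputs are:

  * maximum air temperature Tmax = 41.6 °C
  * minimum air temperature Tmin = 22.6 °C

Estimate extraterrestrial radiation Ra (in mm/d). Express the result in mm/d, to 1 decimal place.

Tmean = 32.10 °C; √ΔT = 4.3589
Ra = ET₀ / [0.0023 × (Tmean+17.8) × √ΔT] = 6.50 / (0.0023 × 49.90 × 4.3589) = 12.993 mm/d

13.0 mm/d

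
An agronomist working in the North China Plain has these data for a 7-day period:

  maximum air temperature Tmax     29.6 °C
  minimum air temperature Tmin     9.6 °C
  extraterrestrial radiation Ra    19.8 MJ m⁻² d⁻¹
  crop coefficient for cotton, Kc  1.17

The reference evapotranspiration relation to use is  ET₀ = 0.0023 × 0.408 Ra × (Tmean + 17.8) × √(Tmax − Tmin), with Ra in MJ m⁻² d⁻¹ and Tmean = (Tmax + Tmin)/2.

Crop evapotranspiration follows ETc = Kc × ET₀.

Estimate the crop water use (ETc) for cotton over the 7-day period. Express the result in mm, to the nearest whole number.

25 mm

Tmean = (29.6 + 9.6)/2 = 19.60 °C
0.408 Ra = 0.408 × 19.8 = 8.0784 mm/d equivalent
ET₀ = 0.0023 × 8.0784 × (19.60 + 17.8) × √20.0 = 0.0023 × 8.0784 × 37.40 × 4.4721 = 3.1077 mm/d
ETc = Kc × ET₀ = 1.17 × 3.1077 = 3.6360 mm/d
Over 7 days: 3.6360 × 7 = 25.452 mm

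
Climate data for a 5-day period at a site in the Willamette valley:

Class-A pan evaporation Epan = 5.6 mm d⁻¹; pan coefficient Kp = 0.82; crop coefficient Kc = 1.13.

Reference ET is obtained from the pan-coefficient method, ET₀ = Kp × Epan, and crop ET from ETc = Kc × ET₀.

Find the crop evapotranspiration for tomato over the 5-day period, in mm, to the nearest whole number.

ET₀ = 0.82 × 5.6 = 4.5920 mm/d
ETc = Kc × ET₀ = 1.13 × 4.5920 = 5.1890 mm/d
Over 5 days: 5.1890 × 5 = 25.945 mm

26 mm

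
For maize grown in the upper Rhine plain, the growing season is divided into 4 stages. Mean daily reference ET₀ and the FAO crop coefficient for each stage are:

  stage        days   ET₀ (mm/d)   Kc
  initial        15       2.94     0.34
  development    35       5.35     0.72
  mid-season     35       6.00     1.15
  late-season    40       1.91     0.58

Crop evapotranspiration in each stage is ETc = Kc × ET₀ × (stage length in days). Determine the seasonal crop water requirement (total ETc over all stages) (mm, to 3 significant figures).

436 mm

initial: 0.34 × 2.94 × 15 = 14.99 mm
development: 0.72 × 5.35 × 35 = 134.82 mm
mid-season: 1.15 × 6.00 × 35 = 241.50 mm
late-season: 0.58 × 1.91 × 40 = 44.31 mm
Seasonal total = 435.62 mm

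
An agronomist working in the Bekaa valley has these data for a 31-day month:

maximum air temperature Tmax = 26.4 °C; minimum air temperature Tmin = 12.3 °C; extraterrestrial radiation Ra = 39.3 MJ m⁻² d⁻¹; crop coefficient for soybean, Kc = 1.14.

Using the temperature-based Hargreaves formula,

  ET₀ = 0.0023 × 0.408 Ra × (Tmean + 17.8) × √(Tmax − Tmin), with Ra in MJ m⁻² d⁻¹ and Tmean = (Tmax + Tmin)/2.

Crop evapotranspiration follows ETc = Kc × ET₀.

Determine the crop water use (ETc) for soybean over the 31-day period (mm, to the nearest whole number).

182 mm

Tmean = (26.4 + 12.3)/2 = 19.35 °C
0.408 Ra = 0.408 × 39.3 = 16.0344 mm/d equivalent
ET₀ = 0.0023 × 16.0344 × (19.35 + 17.8) × √14.1 = 0.0023 × 16.0344 × 37.15 × 3.7550 = 5.1446 mm/d
ETc = Kc × ET₀ = 1.14 × 5.1446 = 5.8648 mm/d
Over 31 days: 5.8648 × 31 = 181.809 mm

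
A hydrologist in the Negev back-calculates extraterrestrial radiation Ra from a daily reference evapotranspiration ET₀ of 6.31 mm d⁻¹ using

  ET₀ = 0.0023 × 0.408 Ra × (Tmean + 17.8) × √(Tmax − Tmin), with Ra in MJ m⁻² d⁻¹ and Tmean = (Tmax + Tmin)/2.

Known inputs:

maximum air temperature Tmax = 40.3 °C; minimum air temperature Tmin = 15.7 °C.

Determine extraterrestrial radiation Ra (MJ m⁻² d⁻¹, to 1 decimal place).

Tmean = (40.3+15.7)/2 = 28.00 °C; ΔT = 24.6
Ra = ET₀ / [0.0023 × 0.408 × (Tmean+17.8) × √ΔT]
   = 6.31 / (0.0023 × 0.408 × 45.80 × 4.9598) = 29.601 MJ m⁻² d⁻¹

29.6 MJ m⁻² d⁻¹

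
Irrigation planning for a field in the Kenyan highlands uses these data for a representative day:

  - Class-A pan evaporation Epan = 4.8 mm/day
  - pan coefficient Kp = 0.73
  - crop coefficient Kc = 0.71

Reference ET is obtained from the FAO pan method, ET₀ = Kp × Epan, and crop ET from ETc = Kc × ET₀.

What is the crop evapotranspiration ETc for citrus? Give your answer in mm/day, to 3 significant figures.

ET₀ = 0.73 × 4.8 = 3.5040 mm/d
ETc = Kc × ET₀ = 0.71 × 3.5040 = 2.4878 mm/d

2.49 mm/day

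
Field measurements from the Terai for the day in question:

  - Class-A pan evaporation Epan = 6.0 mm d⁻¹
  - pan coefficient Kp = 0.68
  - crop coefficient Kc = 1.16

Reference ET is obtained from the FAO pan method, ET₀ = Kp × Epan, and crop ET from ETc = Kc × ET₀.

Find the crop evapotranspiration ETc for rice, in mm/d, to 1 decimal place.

ET₀ = 0.68 × 6.0 = 4.0800 mm/d
ETc = Kc × ET₀ = 1.16 × 4.0800 = 4.7328 mm/d

4.7 mm/d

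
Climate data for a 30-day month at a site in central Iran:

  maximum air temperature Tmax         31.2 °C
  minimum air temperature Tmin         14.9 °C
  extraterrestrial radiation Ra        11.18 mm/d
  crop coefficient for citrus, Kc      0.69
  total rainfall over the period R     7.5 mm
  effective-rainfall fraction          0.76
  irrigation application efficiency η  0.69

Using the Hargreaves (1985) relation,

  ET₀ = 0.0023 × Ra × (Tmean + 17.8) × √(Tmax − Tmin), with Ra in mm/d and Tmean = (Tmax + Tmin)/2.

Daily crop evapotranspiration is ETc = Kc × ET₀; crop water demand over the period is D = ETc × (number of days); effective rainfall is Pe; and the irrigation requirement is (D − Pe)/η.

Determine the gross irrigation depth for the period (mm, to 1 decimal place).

Tmean = (31.2 + 14.9)/2 = 23.05 °C
ET₀ = 0.0023 × 11.18 × (23.05 + 17.8) × √16.3 = 0.0023 × 11.18 × 40.85 × 4.0373 = 4.2408 mm/d
ETc = Kc × ET₀ = 0.69 × 4.2408 = 2.9262 mm/d
Crop demand D = ETc × 30 d = 2.9262 × 30 = 87.786 mm
Pe = 0.76 × 7.5 = 5.700 mm
D − Pe = 87.786 − 5.700 = 82.086 mm
Gross irrigation = 82.086 / 0.69 = 118.965 mm

119.0 mm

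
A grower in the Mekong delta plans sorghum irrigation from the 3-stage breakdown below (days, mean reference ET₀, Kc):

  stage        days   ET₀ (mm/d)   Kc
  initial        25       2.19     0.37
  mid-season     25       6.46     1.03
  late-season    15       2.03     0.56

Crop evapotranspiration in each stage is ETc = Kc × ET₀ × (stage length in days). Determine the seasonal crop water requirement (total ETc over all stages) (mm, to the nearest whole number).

initial: 0.37 × 2.19 × 25 = 20.26 mm
mid-season: 1.03 × 6.46 × 25 = 166.35 mm
late-season: 0.56 × 2.03 × 15 = 17.05 mm
Seasonal total = 203.66 mm

204 mm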